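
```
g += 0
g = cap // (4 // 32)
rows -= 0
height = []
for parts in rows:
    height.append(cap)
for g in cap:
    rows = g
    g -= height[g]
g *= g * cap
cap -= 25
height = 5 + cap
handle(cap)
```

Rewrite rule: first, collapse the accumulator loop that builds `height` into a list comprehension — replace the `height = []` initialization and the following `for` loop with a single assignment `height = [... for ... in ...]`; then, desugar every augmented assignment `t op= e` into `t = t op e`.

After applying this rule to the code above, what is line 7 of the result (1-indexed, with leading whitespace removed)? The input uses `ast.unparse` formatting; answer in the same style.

g = g - height[g]

Transformed code:
g = g + 0
g = cap // (4 // 32)
rows = rows - 0
height = [cap for parts in rows]
for g in cap:
    rows = g
    g = g - height[g]
g = g * (g * cap)
cap = cap - 25
height = 5 + cap
handle(cap)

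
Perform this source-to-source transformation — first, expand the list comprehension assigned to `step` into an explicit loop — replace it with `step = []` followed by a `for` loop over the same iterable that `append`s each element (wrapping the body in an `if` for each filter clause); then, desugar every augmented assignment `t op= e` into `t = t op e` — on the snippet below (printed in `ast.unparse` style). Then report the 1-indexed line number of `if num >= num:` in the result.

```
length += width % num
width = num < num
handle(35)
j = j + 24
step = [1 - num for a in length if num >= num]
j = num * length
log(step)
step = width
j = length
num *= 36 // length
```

7

Transformed code:
length = length + width % num
width = num < num
handle(35)
j = j + 24
step = []
for a in length:
    if num >= num:
        step.append(1 - num)
j = num * length
log(step)
step = width
j = length
num = num * (36 // length)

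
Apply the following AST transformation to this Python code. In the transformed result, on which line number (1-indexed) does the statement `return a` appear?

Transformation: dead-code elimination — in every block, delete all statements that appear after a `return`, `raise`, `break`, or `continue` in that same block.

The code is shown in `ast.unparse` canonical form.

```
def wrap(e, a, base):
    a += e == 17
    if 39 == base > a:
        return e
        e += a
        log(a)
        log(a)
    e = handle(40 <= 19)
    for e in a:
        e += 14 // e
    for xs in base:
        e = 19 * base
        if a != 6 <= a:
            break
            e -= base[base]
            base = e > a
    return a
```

12

Transformed code:
def wrap(e, a, base):
    a += e == 17
    if 39 == base > a:
        return e
    e = handle(40 <= 19)
    for e in a:
        e += 14 // e
    for xs in base:
        e = 19 * base
        if a != 6 <= a:
            break
    return a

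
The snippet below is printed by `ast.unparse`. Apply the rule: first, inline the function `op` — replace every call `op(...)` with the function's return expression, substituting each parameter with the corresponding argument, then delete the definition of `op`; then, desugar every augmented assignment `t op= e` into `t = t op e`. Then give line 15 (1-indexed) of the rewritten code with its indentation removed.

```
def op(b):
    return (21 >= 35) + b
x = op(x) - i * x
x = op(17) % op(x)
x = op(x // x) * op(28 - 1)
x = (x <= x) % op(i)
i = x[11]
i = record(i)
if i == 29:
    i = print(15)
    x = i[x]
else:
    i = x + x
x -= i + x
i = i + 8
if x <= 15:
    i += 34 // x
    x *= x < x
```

i = i + 34 // x

Transformed code:
x = (21 >= 35) + x - i * x
x = ((21 >= 35) + 17) % ((21 >= 35) + x)
x = ((21 >= 35) + x // x) * ((21 >= 35) + (28 - 1))
x = (x <= x) % ((21 >= 35) + i)
i = x[11]
i = record(i)
if i == 29:
    i = print(15)
    x = i[x]
else:
    i = x + x
x = x - (i + x)
i = i + 8
if x <= 15:
    i = i + 34 // x
    x = x * (x < x)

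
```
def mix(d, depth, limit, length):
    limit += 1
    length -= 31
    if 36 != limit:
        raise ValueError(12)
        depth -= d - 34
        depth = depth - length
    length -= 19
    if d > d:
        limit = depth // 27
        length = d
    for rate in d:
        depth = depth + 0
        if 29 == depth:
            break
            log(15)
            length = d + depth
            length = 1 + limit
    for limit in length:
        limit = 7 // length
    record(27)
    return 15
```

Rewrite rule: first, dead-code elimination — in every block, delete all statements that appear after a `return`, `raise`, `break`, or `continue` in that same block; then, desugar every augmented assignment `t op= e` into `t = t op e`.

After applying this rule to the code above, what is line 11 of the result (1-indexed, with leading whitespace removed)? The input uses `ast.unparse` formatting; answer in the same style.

depth = depth + 0

Transformed code:
def mix(d, depth, limit, length):
    limit = limit + 1
    length = length - 31
    if 36 != limit:
        raise ValueError(12)
    length = length - 19
    if d > d:
        limit = depth // 27
        length = d
    for rate in d:
        depth = depth + 0
        if 29 == depth:
            break
    for limit in length:
        limit = 7 // length
    record(27)
    return 15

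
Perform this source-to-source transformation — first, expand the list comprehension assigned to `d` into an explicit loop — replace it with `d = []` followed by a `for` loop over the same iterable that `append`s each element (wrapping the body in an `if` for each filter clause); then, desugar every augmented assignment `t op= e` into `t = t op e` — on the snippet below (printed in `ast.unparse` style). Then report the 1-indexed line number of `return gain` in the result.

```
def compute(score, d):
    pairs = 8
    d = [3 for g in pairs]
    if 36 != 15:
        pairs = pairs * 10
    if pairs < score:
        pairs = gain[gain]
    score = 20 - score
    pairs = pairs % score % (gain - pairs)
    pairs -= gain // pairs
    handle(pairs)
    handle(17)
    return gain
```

15

Transformed code:
def compute(score, d):
    pairs = 8
    d = []
    for g in pairs:
        d.append(3)
    if 36 != 15:
        pairs = pairs * 10
    if pairs < score:
        pairs = gain[gain]
    score = 20 - score
    pairs = pairs % score % (gain - pairs)
    pairs = pairs - gain // pairs
    handle(pairs)
    handle(17)
    return gain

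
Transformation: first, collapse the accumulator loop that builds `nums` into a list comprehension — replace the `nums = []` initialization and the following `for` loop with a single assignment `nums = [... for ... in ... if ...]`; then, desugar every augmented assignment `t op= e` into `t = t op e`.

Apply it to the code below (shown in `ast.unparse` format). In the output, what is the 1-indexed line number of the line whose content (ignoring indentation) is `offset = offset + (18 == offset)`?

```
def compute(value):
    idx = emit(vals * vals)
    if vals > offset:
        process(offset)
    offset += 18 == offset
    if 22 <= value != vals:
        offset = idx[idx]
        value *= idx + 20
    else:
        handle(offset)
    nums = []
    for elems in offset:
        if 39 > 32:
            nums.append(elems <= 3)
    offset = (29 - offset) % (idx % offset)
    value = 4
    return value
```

5

Transformed code:
def compute(value):
    idx = emit(vals * vals)
    if vals > offset:
        process(offset)
    offset = offset + (18 == offset)
    if 22 <= value != vals:
        offset = idx[idx]
        value = value * (idx + 20)
    else:
        handle(offset)
    nums = [elems <= 3 for elems in offset if 39 > 32]
    offset = (29 - offset) % (idx % offset)
    value = 4
    return value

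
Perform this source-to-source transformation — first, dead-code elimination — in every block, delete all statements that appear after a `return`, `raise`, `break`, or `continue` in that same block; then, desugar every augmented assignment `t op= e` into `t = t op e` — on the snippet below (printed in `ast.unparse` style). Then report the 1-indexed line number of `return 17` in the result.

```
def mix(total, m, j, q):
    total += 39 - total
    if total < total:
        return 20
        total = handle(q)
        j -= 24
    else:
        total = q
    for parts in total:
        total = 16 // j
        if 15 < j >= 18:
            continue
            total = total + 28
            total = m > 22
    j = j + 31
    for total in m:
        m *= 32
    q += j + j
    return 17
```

15

Transformed code:
def mix(total, m, j, q):
    total = total + (39 - total)
    if total < total:
        return 20
    else:
        total = q
    for parts in total:
        total = 16 // j
        if 15 < j >= 18:
            continue
    j = j + 31
    for total in m:
        m = m * 32
    q = q + (j + j)
    return 17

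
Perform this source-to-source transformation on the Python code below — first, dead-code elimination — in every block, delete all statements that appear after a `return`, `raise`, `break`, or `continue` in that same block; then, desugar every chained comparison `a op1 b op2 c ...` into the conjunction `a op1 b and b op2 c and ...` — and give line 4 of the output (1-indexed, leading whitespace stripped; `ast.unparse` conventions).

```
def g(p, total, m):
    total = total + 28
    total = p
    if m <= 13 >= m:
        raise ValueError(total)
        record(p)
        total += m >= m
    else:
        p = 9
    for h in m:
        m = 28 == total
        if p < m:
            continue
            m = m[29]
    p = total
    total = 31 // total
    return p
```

Transformed code:
def g(p, total, m):
    total = total + 28
    total = p
    if m <= 13 and 13 >= m:
        raise ValueError(total)
    else:
        p = 9
    for h in m:
        m = 28 == total
        if p < m:
            continue
    p = total
    total = 31 // total
    return p

if m <= 13 and 13 >= m:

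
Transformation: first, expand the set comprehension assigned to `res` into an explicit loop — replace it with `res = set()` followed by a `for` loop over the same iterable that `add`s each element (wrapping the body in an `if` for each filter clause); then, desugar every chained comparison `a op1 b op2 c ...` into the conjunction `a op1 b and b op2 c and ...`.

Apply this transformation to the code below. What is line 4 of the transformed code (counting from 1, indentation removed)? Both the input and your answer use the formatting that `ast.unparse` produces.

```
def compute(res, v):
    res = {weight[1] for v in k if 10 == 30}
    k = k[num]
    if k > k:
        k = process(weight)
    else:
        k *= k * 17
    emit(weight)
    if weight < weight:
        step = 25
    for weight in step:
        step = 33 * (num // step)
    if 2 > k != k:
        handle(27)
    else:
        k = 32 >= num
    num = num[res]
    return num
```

Transformed code:
def compute(res, v):
    res = set()
    for v in k:
        if 10 == 30:
            res.add(weight[1])
    k = k[num]
    if k > k:
        k = process(weight)
    else:
        k *= k * 17
    emit(weight)
    if weight < weight:
        step = 25
    for weight in step:
        step = 33 * (num // step)
    if 2 > k and k != k:
        handle(27)
    else:
        k = 32 >= num
    num = num[res]
    return num

if 10 == 30:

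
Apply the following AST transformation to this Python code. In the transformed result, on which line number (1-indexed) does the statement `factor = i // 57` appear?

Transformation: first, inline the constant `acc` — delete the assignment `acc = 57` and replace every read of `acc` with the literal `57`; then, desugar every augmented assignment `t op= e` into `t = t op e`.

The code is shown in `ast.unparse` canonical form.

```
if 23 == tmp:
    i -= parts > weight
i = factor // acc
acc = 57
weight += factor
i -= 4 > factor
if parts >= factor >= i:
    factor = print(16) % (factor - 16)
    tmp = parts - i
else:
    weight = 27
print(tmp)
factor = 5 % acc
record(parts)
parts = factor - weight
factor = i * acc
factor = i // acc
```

16

Transformed code:
if 23 == tmp:
    i = i - (parts > weight)
i = factor // 57
weight = weight + factor
i = i - (4 > factor)
if parts >= factor >= i:
    factor = print(16) % (factor - 16)
    tmp = parts - i
else:
    weight = 27
print(tmp)
factor = 5 % 57
record(parts)
parts = factor - weight
factor = i * 57
factor = i // 57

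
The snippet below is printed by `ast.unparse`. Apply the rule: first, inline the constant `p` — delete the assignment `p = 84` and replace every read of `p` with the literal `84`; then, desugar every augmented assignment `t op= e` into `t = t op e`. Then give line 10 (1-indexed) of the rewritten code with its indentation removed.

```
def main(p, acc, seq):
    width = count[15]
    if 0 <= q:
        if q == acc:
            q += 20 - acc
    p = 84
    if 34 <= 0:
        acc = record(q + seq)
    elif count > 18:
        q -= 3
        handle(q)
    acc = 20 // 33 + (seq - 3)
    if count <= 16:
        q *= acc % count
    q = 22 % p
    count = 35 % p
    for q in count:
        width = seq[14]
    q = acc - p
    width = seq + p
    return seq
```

handle(q)

Transformed code:
def main(p, acc, seq):
    width = count[15]
    if 0 <= q:
        if q == acc:
            q = q + (20 - acc)
    if 34 <= 0:
        acc = record(q + seq)
    elif count > 18:
        q = q - 3
        handle(q)
    acc = 20 // 33 + (seq - 3)
    if count <= 16:
        q = q * (acc % count)
    q = 22 % 84
    count = 35 % 84
    for q in count:
        width = seq[14]
    q = acc - 84
    width = seq + 84
    return seq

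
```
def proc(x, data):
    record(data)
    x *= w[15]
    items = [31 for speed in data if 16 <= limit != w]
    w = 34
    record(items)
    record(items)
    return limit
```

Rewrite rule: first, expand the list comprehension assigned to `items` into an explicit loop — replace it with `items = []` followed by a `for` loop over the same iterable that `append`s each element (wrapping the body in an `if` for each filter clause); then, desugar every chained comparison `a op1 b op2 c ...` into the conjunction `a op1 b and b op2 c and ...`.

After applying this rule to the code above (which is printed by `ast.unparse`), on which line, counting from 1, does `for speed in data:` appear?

5

Transformed code:
def proc(x, data):
    record(data)
    x *= w[15]
    items = []
    for speed in data:
        if 16 <= limit and limit != w:
            items.append(31)
    w = 34
    record(items)
    record(items)
    return limit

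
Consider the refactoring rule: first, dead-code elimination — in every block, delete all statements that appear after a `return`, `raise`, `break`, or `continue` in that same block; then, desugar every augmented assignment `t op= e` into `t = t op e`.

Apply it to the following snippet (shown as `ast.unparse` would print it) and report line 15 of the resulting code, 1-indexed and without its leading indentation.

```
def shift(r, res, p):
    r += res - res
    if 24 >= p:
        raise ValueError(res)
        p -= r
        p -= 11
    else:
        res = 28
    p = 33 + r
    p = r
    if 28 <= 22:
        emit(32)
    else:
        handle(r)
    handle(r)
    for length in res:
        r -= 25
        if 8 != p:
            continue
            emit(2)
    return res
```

r = r - 25

Transformed code:
def shift(r, res, p):
    r = r + (res - res)
    if 24 >= p:
        raise ValueError(res)
    else:
        res = 28
    p = 33 + r
    p = r
    if 28 <= 22:
        emit(32)
    else:
        handle(r)
    handle(r)
    for length in res:
        r = r - 25
        if 8 != p:
            continue
    return res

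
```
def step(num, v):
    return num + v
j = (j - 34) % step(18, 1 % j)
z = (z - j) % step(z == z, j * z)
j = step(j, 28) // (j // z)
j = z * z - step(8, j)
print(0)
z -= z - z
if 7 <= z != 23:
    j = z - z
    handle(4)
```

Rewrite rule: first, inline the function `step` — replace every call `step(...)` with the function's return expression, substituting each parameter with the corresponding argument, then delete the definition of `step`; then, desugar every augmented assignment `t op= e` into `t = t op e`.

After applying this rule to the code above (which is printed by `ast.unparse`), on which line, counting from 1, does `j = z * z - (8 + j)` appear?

4

Transformed code:
j = (j - 34) % (18 + 1 % j)
z = (z - j) % ((z == z) + j * z)
j = (j + 28) // (j // z)
j = z * z - (8 + j)
print(0)
z = z - (z - z)
if 7 <= z != 23:
    j = z - z
    handle(4)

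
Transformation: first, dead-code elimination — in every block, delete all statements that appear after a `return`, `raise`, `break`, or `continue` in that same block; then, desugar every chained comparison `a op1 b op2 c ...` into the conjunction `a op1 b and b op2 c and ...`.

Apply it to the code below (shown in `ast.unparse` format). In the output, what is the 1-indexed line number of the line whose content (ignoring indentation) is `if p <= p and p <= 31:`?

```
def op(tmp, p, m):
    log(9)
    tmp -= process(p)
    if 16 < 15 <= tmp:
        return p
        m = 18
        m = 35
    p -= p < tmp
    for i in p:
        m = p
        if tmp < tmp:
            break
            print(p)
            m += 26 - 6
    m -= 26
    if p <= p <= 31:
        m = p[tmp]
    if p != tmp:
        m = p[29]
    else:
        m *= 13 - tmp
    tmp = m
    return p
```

Transformed code:
def op(tmp, p, m):
    log(9)
    tmp -= process(p)
    if 16 < 15 and 15 <= tmp:
        return p
    p -= p < tmp
    for i in p:
        m = p
        if tmp < tmp:
            break
    m -= 26
    if p <= p and p <= 31:
        m = p[tmp]
    if p != tmp:
        m = p[29]
    else:
        m *= 13 - tmp
    tmp = m
    return p

12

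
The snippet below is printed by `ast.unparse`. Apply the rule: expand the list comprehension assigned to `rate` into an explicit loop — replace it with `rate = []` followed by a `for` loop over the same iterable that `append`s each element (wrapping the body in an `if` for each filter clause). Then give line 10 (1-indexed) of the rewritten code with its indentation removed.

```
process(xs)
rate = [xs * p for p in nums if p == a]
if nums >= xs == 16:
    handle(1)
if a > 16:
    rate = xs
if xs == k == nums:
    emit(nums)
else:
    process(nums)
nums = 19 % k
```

Transformed code:
process(xs)
rate = []
for p in nums:
    if p == a:
        rate.append(xs * p)
if nums >= xs == 16:
    handle(1)
if a > 16:
    rate = xs
if xs == k == nums:
    emit(nums)
else:
    process(nums)
nums = 19 % k

if xs == k == nums:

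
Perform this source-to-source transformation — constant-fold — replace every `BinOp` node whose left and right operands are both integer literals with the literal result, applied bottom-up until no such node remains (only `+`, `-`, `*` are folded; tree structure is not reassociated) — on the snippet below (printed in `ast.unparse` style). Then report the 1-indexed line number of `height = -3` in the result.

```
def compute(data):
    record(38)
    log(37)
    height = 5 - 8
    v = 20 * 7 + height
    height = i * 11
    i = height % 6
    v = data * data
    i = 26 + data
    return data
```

Transformed code:
def compute(data):
    record(38)
    log(37)
    height = -3
    v = 140 + height
    height = i * 11
    i = height % 6
    v = data * data
    i = 26 + data
    return data

4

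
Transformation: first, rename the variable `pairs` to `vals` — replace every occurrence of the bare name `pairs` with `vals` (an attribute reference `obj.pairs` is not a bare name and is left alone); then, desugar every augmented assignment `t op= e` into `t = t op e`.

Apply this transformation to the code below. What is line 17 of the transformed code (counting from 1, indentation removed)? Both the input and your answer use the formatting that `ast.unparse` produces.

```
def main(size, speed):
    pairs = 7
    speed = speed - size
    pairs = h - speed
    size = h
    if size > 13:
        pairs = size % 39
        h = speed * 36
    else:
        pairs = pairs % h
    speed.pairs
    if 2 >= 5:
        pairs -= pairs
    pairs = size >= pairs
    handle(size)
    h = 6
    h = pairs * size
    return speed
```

h = vals * size

Transformed code:
def main(size, speed):
    vals = 7
    speed = speed - size
    vals = h - speed
    size = h
    if size > 13:
        vals = size % 39
        h = speed * 36
    else:
        vals = vals % h
    speed.pairs
    if 2 >= 5:
        vals = vals - vals
    vals = size >= vals
    handle(size)
    h = 6
    h = vals * size
    return speed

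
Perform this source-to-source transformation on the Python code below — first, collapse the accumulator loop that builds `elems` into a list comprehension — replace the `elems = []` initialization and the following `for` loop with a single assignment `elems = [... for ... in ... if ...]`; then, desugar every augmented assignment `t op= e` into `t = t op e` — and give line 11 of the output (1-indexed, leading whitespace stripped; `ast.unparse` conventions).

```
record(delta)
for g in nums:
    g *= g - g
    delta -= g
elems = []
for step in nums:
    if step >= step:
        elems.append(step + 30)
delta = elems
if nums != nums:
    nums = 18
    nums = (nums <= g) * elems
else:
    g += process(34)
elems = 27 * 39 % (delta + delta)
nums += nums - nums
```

g = g + process(34)

Transformed code:
record(delta)
for g in nums:
    g = g * (g - g)
    delta = delta - g
elems = [step + 30 for step in nums if step >= step]
delta = elems
if nums != nums:
    nums = 18
    nums = (nums <= g) * elems
else:
    g = g + process(34)
elems = 27 * 39 % (delta + delta)
nums = nums + (nums - nums)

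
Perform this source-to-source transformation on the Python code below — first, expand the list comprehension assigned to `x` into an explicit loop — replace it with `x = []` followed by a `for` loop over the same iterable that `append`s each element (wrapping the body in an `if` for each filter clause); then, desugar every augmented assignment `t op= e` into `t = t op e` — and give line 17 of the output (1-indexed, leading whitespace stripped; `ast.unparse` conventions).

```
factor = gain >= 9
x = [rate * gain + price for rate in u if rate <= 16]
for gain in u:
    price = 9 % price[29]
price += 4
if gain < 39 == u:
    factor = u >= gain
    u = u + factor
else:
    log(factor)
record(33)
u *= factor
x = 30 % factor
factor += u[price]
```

factor = factor + u[price]

Transformed code:
factor = gain >= 9
x = []
for rate in u:
    if rate <= 16:
        x.append(rate * gain + price)
for gain in u:
    price = 9 % price[29]
price = price + 4
if gain < 39 == u:
    factor = u >= gain
    u = u + factor
else:
    log(factor)
record(33)
u = u * factor
x = 30 % factor
factor = factor + u[price]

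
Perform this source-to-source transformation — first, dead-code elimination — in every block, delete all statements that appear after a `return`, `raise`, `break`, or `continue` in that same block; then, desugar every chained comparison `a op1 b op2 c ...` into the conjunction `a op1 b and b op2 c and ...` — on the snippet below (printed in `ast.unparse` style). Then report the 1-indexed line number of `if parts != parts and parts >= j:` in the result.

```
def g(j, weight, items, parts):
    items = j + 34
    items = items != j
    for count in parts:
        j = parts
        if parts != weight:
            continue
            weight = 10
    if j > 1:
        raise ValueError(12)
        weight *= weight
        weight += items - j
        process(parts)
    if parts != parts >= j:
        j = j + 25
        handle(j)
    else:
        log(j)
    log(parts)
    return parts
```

Transformed code:
def g(j, weight, items, parts):
    items = j + 34
    items = items != j
    for count in parts:
        j = parts
        if parts != weight:
            continue
    if j > 1:
        raise ValueError(12)
    if parts != parts and parts >= j:
        j = j + 25
        handle(j)
    else:
        log(j)
    log(parts)
    return parts

10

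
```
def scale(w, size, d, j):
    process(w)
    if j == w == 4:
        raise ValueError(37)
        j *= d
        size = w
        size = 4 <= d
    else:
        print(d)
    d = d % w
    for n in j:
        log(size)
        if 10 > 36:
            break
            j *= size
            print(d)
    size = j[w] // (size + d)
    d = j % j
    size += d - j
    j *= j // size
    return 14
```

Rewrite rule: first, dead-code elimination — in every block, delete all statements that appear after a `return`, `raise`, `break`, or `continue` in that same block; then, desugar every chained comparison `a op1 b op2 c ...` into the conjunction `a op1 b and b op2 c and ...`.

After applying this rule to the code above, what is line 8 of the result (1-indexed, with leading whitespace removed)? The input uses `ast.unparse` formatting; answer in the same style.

Transformed code:
def scale(w, size, d, j):
    process(w)
    if j == w and w == 4:
        raise ValueError(37)
    else:
        print(d)
    d = d % w
    for n in j:
        log(size)
        if 10 > 36:
            break
    size = j[w] // (size + d)
    d = j % j
    size += d - j
    j *= j // size
    return 14

for n in j:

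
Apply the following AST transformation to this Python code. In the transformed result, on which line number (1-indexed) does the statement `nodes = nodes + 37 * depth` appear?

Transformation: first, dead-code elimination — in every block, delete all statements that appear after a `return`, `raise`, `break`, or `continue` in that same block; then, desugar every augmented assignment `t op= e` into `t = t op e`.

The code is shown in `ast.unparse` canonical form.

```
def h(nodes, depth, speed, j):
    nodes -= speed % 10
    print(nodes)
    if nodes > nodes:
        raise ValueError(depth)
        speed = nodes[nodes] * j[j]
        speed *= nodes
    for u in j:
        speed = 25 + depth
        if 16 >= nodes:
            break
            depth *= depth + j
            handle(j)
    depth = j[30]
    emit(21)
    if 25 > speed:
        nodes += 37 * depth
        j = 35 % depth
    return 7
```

13

Transformed code:
def h(nodes, depth, speed, j):
    nodes = nodes - speed % 10
    print(nodes)
    if nodes > nodes:
        raise ValueError(depth)
    for u in j:
        speed = 25 + depth
        if 16 >= nodes:
            break
    depth = j[30]
    emit(21)
    if 25 > speed:
        nodes = nodes + 37 * depth
        j = 35 % depth
    return 7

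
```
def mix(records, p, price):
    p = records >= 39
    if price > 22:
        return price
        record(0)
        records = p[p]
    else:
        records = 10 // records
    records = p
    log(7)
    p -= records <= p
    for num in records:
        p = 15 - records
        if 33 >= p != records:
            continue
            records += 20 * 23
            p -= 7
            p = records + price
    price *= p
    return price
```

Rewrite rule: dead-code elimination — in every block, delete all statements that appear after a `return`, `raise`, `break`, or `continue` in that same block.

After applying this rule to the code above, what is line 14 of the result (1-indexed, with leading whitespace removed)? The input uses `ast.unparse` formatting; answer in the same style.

Transformed code:
def mix(records, p, price):
    p = records >= 39
    if price > 22:
        return price
    else:
        records = 10 // records
    records = p
    log(7)
    p -= records <= p
    for num in records:
        p = 15 - records
        if 33 >= p != records:
            continue
    price *= p
    return price

price *= p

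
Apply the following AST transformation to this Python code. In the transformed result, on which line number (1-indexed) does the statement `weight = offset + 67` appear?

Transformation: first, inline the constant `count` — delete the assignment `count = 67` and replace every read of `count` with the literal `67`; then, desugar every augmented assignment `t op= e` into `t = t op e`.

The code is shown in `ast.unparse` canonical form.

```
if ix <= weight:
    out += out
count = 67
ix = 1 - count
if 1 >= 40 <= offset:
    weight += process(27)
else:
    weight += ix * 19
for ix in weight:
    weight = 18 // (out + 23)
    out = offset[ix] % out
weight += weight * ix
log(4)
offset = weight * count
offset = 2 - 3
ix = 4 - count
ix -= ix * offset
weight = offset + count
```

Transformed code:
if ix <= weight:
    out = out + out
ix = 1 - 67
if 1 >= 40 <= offset:
    weight = weight + process(27)
else:
    weight = weight + ix * 19
for ix in weight:
    weight = 18 // (out + 23)
    out = offset[ix] % out
weight = weight + weight * ix
log(4)
offset = weight * 67
offset = 2 - 3
ix = 4 - 67
ix = ix - ix * offset
weight = offset + 67

17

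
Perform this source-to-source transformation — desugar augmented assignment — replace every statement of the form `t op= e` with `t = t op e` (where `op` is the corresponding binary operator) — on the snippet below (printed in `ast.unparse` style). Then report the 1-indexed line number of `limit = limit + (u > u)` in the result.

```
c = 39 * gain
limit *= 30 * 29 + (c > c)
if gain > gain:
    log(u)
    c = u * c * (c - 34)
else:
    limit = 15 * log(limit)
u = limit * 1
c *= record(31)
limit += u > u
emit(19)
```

10

Transformed code:
c = 39 * gain
limit = limit * (30 * 29 + (c > c))
if gain > gain:
    log(u)
    c = u * c * (c - 34)
else:
    limit = 15 * log(limit)
u = limit * 1
c = c * record(31)
limit = limit + (u > u)
emit(19)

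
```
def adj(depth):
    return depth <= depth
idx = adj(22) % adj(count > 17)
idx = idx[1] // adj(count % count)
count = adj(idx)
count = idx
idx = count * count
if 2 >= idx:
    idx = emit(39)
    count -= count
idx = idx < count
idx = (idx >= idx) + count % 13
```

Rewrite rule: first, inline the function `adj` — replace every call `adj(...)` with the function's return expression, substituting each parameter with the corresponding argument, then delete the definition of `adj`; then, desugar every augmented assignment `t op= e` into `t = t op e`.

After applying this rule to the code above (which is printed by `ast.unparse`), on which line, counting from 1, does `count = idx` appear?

4

Transformed code:
idx = (22 <= 22) % ((count > 17) <= (count > 17))
idx = idx[1] // (count % count <= count % count)
count = idx <= idx
count = idx
idx = count * count
if 2 >= idx:
    idx = emit(39)
    count = count - count
idx = idx < count
idx = (idx >= idx) + count % 13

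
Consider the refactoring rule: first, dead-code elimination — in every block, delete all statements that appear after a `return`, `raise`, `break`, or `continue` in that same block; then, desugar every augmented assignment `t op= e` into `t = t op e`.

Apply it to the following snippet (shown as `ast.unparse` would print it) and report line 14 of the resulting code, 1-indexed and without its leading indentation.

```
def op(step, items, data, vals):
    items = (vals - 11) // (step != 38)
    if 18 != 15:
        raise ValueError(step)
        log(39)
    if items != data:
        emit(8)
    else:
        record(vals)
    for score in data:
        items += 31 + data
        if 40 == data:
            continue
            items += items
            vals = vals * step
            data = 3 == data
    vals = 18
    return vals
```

return vals

Transformed code:
def op(step, items, data, vals):
    items = (vals - 11) // (step != 38)
    if 18 != 15:
        raise ValueError(step)
    if items != data:
        emit(8)
    else:
        record(vals)
    for score in data:
        items = items + (31 + data)
        if 40 == data:
            continue
    vals = 18
    return vals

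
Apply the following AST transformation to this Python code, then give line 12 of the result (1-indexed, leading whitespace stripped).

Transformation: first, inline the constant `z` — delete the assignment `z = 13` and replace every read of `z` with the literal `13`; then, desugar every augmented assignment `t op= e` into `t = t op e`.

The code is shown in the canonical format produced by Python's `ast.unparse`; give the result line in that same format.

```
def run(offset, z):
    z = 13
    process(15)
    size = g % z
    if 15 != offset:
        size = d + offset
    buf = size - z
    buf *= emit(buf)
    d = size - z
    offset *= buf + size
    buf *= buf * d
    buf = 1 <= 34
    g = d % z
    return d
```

Transformed code:
def run(offset, z):
    process(15)
    size = g % 13
    if 15 != offset:
        size = d + offset
    buf = size - 13
    buf = buf * emit(buf)
    d = size - 13
    offset = offset * (buf + size)
    buf = buf * (buf * d)
    buf = 1 <= 34
    g = d % 13
    return d

g = d % 13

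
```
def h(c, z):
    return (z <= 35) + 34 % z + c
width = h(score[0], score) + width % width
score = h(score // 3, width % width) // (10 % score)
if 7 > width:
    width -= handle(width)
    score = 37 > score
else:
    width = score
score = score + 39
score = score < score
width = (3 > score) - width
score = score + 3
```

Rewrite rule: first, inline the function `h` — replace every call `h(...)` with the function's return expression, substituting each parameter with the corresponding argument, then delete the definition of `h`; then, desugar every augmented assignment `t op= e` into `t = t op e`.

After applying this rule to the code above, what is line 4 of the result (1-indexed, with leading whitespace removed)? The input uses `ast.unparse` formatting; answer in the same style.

Transformed code:
width = (score <= 35) + 34 % score + score[0] + width % width
score = ((width % width <= 35) + 34 % (width % width) + score // 3) // (10 % score)
if 7 > width:
    width = width - handle(width)
    score = 37 > score
else:
    width = score
score = score + 39
score = score < score
width = (3 > score) - width
score = score + 3

width = width - handle(width)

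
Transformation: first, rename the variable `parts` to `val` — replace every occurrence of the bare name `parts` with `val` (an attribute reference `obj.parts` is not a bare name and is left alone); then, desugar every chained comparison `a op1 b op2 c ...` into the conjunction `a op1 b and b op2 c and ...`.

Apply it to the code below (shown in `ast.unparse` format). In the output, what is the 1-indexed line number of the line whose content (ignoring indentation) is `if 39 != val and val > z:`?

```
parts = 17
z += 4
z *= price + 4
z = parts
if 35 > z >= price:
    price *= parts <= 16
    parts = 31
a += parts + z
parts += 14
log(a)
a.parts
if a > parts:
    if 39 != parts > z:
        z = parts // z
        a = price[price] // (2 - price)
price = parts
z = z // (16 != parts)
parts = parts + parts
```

Transformed code:
val = 17
z += 4
z *= price + 4
z = val
if 35 > z and z >= price:
    price *= val <= 16
    val = 31
a += val + z
val += 14
log(a)
a.parts
if a > val:
    if 39 != val and val > z:
        z = val // z
        a = price[price] // (2 - price)
price = val
z = z // (16 != val)
val = val + val

13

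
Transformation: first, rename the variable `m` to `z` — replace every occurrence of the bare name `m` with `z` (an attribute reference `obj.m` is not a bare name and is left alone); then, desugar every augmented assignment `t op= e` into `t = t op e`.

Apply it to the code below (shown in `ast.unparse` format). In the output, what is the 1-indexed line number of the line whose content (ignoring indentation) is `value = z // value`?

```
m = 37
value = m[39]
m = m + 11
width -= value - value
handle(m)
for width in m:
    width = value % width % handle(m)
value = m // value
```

8

Transformed code:
z = 37
value = z[39]
z = z + 11
width = width - (value - value)
handle(z)
for width in z:
    width = value % width % handle(z)
value = z // value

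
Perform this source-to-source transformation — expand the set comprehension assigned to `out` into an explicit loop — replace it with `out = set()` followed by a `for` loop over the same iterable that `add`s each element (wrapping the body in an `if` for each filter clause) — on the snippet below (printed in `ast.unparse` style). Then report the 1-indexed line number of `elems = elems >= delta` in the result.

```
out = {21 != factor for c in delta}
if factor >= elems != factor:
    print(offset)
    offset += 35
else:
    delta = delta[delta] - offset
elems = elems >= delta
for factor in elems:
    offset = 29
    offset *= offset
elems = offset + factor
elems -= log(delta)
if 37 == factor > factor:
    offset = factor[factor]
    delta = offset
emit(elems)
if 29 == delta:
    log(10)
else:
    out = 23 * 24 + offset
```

9

Transformed code:
out = set()
for c in delta:
    out.add(21 != factor)
if factor >= elems != factor:
    print(offset)
    offset += 35
else:
    delta = delta[delta] - offset
elems = elems >= delta
for factor in elems:
    offset = 29
    offset *= offset
elems = offset + factor
elems -= log(delta)
if 37 == factor > factor:
    offset = factor[factor]
    delta = offset
emit(elems)
if 29 == delta:
    log(10)
else:
    out = 23 * 24 + offset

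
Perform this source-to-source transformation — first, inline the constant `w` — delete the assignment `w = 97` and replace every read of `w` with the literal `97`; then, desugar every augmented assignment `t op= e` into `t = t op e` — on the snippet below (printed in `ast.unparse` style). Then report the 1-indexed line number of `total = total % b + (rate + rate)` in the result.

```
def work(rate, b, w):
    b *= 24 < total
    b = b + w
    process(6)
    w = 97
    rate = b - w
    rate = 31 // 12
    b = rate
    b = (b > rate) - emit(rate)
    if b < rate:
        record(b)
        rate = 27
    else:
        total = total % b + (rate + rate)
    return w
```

Transformed code:
def work(rate, b, w):
    b = b * (24 < total)
    b = b + 97
    process(6)
    rate = b - 97
    rate = 31 // 12
    b = rate
    b = (b > rate) - emit(rate)
    if b < rate:
        record(b)
        rate = 27
    else:
        total = total % b + (rate + rate)
    return 97

13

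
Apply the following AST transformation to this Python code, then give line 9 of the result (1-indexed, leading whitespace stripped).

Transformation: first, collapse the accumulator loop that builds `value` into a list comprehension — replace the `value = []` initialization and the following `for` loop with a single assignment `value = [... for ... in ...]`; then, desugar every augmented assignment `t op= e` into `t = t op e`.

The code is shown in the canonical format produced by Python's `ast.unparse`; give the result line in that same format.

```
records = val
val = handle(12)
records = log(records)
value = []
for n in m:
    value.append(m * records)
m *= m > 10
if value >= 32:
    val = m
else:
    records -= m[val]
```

Transformed code:
records = val
val = handle(12)
records = log(records)
value = [m * records for n in m]
m = m * (m > 10)
if value >= 32:
    val = m
else:
    records = records - m[val]

records = records - m[val]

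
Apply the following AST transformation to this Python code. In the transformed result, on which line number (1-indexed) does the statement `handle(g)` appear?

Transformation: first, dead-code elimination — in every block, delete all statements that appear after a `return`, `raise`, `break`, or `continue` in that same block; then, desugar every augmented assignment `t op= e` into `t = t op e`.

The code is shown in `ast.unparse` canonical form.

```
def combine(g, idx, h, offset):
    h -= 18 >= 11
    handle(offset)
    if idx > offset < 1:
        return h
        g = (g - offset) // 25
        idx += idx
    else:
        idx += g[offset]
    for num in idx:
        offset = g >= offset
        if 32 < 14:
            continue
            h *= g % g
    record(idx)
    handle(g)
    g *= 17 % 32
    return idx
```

13

Transformed code:
def combine(g, idx, h, offset):
    h = h - (18 >= 11)
    handle(offset)
    if idx > offset < 1:
        return h
    else:
        idx = idx + g[offset]
    for num in idx:
        offset = g >= offset
        if 32 < 14:
            continue
    record(idx)
    handle(g)
    g = g * (17 % 32)
    return idx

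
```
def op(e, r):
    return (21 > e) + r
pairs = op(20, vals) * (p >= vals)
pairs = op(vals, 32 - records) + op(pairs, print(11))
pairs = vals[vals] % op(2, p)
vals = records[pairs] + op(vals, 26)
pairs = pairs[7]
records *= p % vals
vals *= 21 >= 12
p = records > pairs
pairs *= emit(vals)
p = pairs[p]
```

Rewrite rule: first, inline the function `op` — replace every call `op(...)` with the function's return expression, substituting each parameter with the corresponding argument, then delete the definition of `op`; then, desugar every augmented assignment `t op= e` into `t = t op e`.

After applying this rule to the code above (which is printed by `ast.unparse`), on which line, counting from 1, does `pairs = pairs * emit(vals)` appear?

9

Transformed code:
pairs = ((21 > 20) + vals) * (p >= vals)
pairs = (21 > vals) + (32 - records) + ((21 > pairs) + print(11))
pairs = vals[vals] % ((21 > 2) + p)
vals = records[pairs] + ((21 > vals) + 26)
pairs = pairs[7]
records = records * (p % vals)
vals = vals * (21 >= 12)
p = records > pairs
pairs = pairs * emit(vals)
p = pairs[p]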